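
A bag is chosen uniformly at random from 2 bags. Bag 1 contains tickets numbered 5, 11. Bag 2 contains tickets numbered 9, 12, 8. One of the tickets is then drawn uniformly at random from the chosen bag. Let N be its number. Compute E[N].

53/6

E[N | bag 1] = (5+11)/2 = 8.
E[N | bag 2] = (9+12+8)/3 = 29/3.
E[N] = (1/2)·(8) + (1/2)·(29/3) = 53/6.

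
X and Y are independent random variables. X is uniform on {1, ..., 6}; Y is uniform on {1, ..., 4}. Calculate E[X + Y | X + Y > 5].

52/7

P(X + Y > 5) = 7/12.
Summing (X+Y)·P(x,y) over outcomes with X + Y > 5 gives 13/3.
E[X + Y | X + Y > 5] = (13/3) / (7/12) = 52/7.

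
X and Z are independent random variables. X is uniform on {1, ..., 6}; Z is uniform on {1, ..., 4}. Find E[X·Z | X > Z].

P(X > Z) = 7/12.
Summing XZ·P(x,y) over outcomes with X > Z gives 145/24.
E[X·Z | X > Z] = (145/24) / (7/12) = 145/14.

145/14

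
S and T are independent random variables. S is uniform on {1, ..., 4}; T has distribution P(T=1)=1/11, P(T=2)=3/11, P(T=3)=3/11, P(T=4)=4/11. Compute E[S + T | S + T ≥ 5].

49/8

P(S + T ≥ 5) = 8/11.
Summing (S+T)·P(x,y) over outcomes with S + T ≥ 5 gives 49/11.
E[S + T | S + T ≥ 5] = (49/11) / (8/11) = 49/8.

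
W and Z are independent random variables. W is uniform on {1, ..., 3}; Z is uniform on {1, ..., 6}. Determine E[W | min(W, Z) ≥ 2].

Outcomes with min(W, Z) ≥ 2: (2,2), (2,3), (2,4), (2,5), (2,6), (3,2), (3,3), (3,4), (3,5), (3,6), each with probability 1/18.
E[W | min(W, Z) ≥ 2] = (2 + 2 + 2 + 2 + 2 + 3 + 3 + 3 + 3 + 3) / 10 = 5/2.

5/2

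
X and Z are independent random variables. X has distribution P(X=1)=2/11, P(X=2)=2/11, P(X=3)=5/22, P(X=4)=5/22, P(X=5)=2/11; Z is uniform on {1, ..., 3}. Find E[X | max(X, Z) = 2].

P(max(X, Z) = 2) = 2/11.
Summing X·P(x,y) over outcomes with max(X, Z) = 2 gives 10/33.
E[X | max(X, Z) = 2] = (10/33) / (2/11) = 5/3.

5/3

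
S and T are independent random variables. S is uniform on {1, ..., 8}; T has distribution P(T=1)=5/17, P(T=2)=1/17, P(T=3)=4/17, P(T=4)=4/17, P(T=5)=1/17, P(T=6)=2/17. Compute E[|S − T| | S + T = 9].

P(S + T = 9) = 1/8.
Summing |S−T|·P(x,y) over outcomes with S + T = 9 gives 63/136.
E[|S − T| | S + T = 9] = (63/136) / (1/8) = 63/17.

63/17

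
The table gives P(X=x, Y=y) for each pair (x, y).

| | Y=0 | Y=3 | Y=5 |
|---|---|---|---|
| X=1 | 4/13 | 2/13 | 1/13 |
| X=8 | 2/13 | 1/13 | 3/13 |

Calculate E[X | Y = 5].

25/4

P(Y = 5) = 4/13.
Σ X·P over the event = 1·(1/13) + 8·(3/13) = 25/13.
E[X | Y = 5] = (25/13) / (4/13) = 25/4.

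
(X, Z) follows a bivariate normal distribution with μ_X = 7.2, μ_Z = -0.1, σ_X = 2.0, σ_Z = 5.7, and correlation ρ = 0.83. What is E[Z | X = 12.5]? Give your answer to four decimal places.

The regression of Z on X has slope ρ·σ_Z/σ_X and passes through (μ_X, μ_Z).
E[Z | X=12.5] = -0.1 + (0.83)·(5.7/2.0)·(12.5 − (7.2)) = -0.1 + (2.3655)·(5.3) = 12.4372.

12.4372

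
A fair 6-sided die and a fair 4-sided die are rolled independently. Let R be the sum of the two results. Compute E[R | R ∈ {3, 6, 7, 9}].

P(R ∈ {3, 6, 7, 9}) = 1/2.
Σ over the event: 3·1/12 + 6·1/6 + 7·1/6 + 9·1/12 = 19/6.
E[R | R ∈ {3, 6, 7, 9}] = (19/6) / (1/2) = 19/3.

19/3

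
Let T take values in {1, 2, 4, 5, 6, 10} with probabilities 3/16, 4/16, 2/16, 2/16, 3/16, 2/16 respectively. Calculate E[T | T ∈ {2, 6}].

26/7

P(T ∈ {2, 6}) = 7/16.
Σ over the event: 2·1/4 + 6·3/16 = 13/8.
E[T | T ∈ {2, 6}] = (13/8) / (7/16) = 26/7.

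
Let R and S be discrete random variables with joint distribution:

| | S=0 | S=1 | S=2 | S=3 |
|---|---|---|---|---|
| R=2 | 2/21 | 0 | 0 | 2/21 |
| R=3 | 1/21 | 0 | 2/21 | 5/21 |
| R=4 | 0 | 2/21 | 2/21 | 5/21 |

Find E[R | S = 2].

7/2

P(S = 2) = 4/21.
Σ R·P over the event = 3·(2/21) + 4·(2/21) = 2/3.
E[R | S = 2] = (2/3) / (4/21) = 7/2.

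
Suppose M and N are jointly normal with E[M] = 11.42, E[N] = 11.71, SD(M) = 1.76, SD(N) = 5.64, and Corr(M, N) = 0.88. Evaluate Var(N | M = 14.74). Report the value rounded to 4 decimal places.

The conditional variance in a bivariate normal is σ_N²(1 − ρ²), independent of x.
Var(N | M=14.74) = (5.64)²·(1 − (0.88)²) = 31.8096·0.2256 = 7.1762.

7.1762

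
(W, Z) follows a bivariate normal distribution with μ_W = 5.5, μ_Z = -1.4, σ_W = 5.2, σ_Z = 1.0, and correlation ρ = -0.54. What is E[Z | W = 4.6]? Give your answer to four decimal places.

For a bivariate normal, E[Z | W=x] = μ_Z + ρ·(σ_Z/σ_W)·(x − μ_W).
E[Z | W=4.6] = -1.4 + (-0.54)·(1.0/5.2)·(4.6 − (5.5)) = -1.4 + (-0.10385)·(-0.9) = -1.3065.

-1.3065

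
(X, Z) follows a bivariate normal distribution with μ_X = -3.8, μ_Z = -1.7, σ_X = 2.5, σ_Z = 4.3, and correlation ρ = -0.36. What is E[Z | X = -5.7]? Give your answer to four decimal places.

For a bivariate normal, E[Z | X=x] = μ_Z + ρ·(σ_Z/σ_X)·(x − μ_X).
E[Z | X=-5.7] = -1.7 + (-0.36)·(4.3/2.5)·(-5.7 − (-3.8)) = -1.7 + (-0.6192)·(-1.9) = -0.5235.

-0.5235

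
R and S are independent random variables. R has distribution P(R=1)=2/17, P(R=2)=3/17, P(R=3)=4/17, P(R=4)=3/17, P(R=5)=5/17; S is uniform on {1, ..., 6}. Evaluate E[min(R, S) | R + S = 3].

P(R + S = 3) = 5/102.
Summing min(R,S)·P(x,y) over outcomes with R + S = 3 gives 5/102.
E[min(R, S) | R + S = 3] = (5/102) / (5/102) = 1.

1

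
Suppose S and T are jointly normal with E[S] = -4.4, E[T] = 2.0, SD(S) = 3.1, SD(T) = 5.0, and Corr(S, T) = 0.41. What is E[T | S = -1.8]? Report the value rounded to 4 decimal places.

3.7194

For a bivariate normal, E[T | S=x] = μ_T + ρ·(σ_T/σ_S)·(x − μ_S).
E[T | S=-1.8] = 2.0 + (0.41)·(5.0/3.1)·(-1.8 − (-4.4)) = 2.0 + (0.66129)·(2.6) = 3.7194.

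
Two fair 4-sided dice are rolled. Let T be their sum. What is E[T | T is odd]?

P(T is odd) = 1/2.
Σ over the event: 3·1/8 + 5·1/4 + 7·1/8 = 5/2.
E[T | T is odd] = (5/2) / (1/2) = 5.

5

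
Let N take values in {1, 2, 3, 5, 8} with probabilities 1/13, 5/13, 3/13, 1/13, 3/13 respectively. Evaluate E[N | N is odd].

3

P(N is odd) = 5/13.
Σ over the event: 1·1/13 + 3·3/13 + 5·1/13 = 15/13.
E[N | N is odd] = (15/13) / (5/13) = 3.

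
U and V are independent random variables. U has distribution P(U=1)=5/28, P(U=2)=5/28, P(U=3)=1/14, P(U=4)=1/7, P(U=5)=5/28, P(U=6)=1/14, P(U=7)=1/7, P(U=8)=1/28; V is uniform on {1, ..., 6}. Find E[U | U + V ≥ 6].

P(U + V ≥ 6) = 125/168.
Summing U·P(x,y) over outcomes with U + V ≥ 6 gives 97/28.
E[U | U + V ≥ 6] = (97/28) / (125/168) = 582/125.

582/125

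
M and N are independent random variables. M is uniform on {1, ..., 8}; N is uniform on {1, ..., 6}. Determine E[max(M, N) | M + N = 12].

7

Outcomes with M + N = 12: (6,6), (7,5), (8,4), each with probability 1/48.
E[max(M, N) | M + N = 12] = (6 + 7 + 8) / 3 = 7.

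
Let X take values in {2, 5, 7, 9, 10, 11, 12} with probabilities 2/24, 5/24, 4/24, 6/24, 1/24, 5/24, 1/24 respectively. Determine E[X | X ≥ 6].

P(X ≥ 6) = 17/24.
Σ over the event: 7·1/6 + 9·1/4 + 10·1/24 + 11·5/24 + 12·1/24 = 53/8.
E[X | X ≥ 6] = (53/8) / (17/24) = 159/17.

159/17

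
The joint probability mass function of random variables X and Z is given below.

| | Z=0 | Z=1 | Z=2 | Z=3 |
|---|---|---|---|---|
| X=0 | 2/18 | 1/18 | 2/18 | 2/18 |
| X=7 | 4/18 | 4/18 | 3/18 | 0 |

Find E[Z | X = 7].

P(X = 7) = 11/18.
Σ Z·P over the event = 0·(4/18) + 1·(4/18) + 2·(3/18) = 5/9.
E[Z | X = 7] = (5/9) / (11/18) = 10/11.

10/11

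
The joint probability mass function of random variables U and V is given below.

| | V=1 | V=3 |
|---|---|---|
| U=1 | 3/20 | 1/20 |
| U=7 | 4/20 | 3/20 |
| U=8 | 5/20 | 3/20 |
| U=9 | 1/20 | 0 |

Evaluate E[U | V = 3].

P(V = 3) = 7/20.
Σ U·P over the event = 1·(1/20) + 7·(3/20) + 8·(3/20) = 23/10.
E[U | V = 3] = (23/10) / (7/20) = 46/7.

46/7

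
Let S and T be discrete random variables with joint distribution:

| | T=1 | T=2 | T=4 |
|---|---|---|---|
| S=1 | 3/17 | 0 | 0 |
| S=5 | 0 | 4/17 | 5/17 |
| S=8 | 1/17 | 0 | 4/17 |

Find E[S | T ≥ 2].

P(T ≥ 2) = 13/17.
Σ S·P over the event = 5·(4/17) + 5·(5/17) + 8·(4/17) = 77/17.
E[S | T ≥ 2] = (77/17) / (13/17) = 77/13.

77/13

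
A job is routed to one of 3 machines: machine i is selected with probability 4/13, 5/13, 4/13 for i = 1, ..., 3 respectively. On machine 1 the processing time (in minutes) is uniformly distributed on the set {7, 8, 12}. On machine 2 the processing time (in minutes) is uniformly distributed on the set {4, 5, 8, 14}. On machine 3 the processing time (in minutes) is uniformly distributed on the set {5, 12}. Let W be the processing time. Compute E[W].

435/52

E[W | machine 1] = (7+8+12)/3 = 9.
E[W | machine 2] = (4+5+8+14)/4 = 31/4.
E[W | machine 3] = (5+12)/2 = 17/2.
E[W] = (4/13)·(9) + (5/13)·(31/4) + (4/13)·(17/2) = 435/52.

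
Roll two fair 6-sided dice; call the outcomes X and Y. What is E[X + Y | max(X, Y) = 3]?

Outcomes with max(X, Y) = 3: (1,3), (2,3), (3,1), (3,2), (3,3), each with probability 1/36.
E[X + Y | max(X, Y) = 3] = (4 + 5 + 4 + 5 + 6) / 5 = 24/5.

24/5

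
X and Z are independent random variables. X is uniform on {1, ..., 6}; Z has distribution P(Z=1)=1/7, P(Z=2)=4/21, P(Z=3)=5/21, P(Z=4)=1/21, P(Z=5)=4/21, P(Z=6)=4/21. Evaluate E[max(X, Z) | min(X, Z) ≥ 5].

23/4

P(min(X, Z) ≥ 5) = 8/63.
Summing max(X,Z)·P(x,y) over outcomes with min(X, Z) ≥ 5 gives 46/63.
E[max(X, Z) | min(X, Z) ≥ 5] = (46/63) / (8/63) = 23/4.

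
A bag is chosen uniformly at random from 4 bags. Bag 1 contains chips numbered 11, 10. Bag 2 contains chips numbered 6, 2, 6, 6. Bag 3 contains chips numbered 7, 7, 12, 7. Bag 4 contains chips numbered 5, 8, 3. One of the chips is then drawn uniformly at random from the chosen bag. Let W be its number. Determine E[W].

E[W | bag 1] = (11+10)/2 = 21/2.
E[W | bag 2] = (6+2+6+6)/4 = 5.
E[W | bag 3] = (7+7+12+7)/4 = 33/4.
E[W | bag 4] = (5+8+3)/3 = 16/3.
By the law of total expectation,
E[W] = (1/4)·(21/2) + (1/4)·(5) + (1/4)·(33/4) + (1/4)·(16/3) = 349/48.

349/48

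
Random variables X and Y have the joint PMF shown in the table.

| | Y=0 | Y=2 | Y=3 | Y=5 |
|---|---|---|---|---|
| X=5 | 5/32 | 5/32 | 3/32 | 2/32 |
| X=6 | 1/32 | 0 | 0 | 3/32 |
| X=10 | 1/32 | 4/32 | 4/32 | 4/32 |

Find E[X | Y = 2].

65/9

P(Y = 2) = 9/32.
Σ X·P over the event = 5·(5/32) + 10·(4/32) = 65/32.
E[X | Y = 2] = (65/32) / (9/32) = 65/9.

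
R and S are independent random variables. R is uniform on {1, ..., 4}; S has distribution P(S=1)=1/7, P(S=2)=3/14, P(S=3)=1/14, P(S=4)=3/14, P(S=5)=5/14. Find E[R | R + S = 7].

P(R + S = 7) = 9/56.
Summing R·P(x,y) over outcomes with R + S = 7 gives 23/56.
E[R | R + S = 7] = (23/56) / (9/56) = 23/9.

23/9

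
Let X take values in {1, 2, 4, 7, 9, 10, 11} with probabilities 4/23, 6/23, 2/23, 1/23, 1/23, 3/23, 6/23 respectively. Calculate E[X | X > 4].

P(X > 4) = 11/23.
Σ over the event: 7·1/23 + 9·1/23 + 10·3/23 + 11·6/23 = 112/23.
E[X | X > 4] = (112/23) / (11/23) = 112/11.

112/11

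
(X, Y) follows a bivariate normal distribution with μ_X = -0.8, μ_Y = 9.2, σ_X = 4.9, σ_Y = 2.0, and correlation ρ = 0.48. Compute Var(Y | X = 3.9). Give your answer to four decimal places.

3.0784

For a bivariate normal, Var(Y | X=x) = σ_Y²(1 − ρ²).
Var(Y | X=3.9) = (2.0)²·(1 − (0.48)²) = 4·0.7696 = 3.0784.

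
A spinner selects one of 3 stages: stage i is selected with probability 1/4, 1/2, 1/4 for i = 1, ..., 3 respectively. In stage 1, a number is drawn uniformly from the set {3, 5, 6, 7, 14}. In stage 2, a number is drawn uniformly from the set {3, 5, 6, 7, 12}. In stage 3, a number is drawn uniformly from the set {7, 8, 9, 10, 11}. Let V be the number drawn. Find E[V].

73/10

E[V | stage 1] = (3+5+6+7+14)/5 = 7.
E[V | stage 2] = (3+5+6+7+12)/5 = 33/5.
E[V | stage 3] = (7+8+9+10+11)/5 = 9.
E[V] = (1/4)·(7) + (1/2)·(33/5) + (1/4)·(9) = 73/10.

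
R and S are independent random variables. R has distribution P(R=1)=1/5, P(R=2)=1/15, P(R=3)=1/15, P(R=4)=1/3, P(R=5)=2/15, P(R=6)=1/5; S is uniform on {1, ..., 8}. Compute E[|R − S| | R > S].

99/41

P(R > S) = 41/120.
Summing |R−S|·P(x,y) over outcomes with R > S gives 33/40.
E[|R − S| | R > S] = (33/40) / (41/120) = 99/41.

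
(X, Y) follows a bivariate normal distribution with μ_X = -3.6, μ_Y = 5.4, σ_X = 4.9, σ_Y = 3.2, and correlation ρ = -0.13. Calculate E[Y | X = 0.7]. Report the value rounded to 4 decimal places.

5.0349

For a bivariate normal, E[Y | X=x] = μ_Y + ρ·(σ_Y/σ_X)·(x − μ_X).
E[Y | X=0.7] = 5.4 + (-0.13)·(3.2/4.9)·(0.7 − (-3.6)) = 5.4 + (-0.084898)·(4.3) = 5.0349.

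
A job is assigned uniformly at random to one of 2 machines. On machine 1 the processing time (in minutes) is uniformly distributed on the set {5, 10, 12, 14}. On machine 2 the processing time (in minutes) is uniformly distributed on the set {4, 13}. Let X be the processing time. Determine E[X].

E[X | machine 1] = (5+10+12+14)/4 = 41/4.
E[X | machine 2] = (4+13)/2 = 17/2.
E[X] = (1/2)·(41/4) + (1/2)·(17/2) = 75/8.

75/8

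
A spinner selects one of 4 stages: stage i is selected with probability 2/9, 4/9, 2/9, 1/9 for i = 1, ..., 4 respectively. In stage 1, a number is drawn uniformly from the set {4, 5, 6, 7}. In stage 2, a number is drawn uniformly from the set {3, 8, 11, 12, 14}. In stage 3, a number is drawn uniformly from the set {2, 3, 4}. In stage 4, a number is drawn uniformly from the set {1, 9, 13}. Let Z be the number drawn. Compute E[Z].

E[Z | stage 1] = (4+5+6+7)/4 = 11/2.
E[Z | stage 2] = (3+8+11+12+14)/5 = 48/5.
E[Z | stage 3] = (2+3+4)/3 = 3.
E[Z | stage 4] = (1+9+13)/3 = 23/3.
E[Z] = (2/9)·(11/2) + (4/9)·(48/5) + (2/9)·(3) + (1/9)·(23/3) = 946/135.

946/135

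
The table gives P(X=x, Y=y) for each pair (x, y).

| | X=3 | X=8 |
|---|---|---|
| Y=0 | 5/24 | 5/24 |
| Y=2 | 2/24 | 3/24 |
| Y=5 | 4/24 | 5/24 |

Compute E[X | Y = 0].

11/2

P(Y = 0) = 5/12.
Σ X·P over the event = 3·(5/24) + 8·(5/24) = 55/24.
E[X | Y = 0] = (55/24) / (5/12) = 11/2.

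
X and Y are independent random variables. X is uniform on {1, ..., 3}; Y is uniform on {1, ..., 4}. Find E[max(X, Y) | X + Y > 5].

P(X + Y > 5) = 1/4.
Summing max(X,Y)·P(x,y) over outcomes with X + Y > 5 gives 11/12.
E[max(X, Y) | X + Y > 5] = (11/12) / (1/4) = 11/3.

11/3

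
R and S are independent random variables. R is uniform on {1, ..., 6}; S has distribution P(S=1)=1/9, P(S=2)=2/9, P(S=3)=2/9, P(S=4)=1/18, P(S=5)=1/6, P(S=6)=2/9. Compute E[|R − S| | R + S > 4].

97/45

P(R + S > 4) = 5/6.
Summing |R−S|·P(x,y) over outcomes with R + S > 4 gives 97/54.
E[|R − S| | R + S > 4] = (97/54) / (5/6) = 97/45.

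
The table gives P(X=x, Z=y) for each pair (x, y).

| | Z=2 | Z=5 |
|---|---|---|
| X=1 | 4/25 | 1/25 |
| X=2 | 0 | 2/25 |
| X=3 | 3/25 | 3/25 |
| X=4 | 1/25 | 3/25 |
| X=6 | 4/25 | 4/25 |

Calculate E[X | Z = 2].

P(Z = 2) = 12/25.
Σ X·P over the event = 1·(4/25) + 3·(3/25) + 4·(1/25) + 6·(4/25) = 41/25.
E[X | Z = 2] = (41/25) / (12/25) = 41/12.

41/12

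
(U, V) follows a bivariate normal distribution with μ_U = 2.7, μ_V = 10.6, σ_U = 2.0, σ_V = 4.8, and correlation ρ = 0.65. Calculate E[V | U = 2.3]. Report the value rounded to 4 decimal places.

For a bivariate normal, E[V | U=x] = μ_V + ρ·(σ_V/σ_U)·(x − μ_U).
E[V | U=2.3] = 10.6 + (0.65)·(4.8/2.0)·(2.3 − (2.7)) = 10.6 + (1.56)·(-0.4) = 9.9760.

9.9760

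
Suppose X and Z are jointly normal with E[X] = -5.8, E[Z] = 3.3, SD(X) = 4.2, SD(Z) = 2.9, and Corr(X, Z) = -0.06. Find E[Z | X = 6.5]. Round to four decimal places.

2.7904

For a bivariate normal, E[Z | X=x] = μ_Z + ρ·(σ_Z/σ_X)·(x − μ_X).
E[Z | X=6.5] = 3.3 + (-0.06)·(2.9/4.2)·(6.5 − (-5.8)) = 3.3 + (-0.041429)·(12.3) = 2.7904.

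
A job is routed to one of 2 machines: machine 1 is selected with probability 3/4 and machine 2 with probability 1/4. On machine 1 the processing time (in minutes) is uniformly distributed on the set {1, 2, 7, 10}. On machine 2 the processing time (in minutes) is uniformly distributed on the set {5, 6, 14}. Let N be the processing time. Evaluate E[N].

35/6

E[N | machine 1] = (1+2+7+10)/4 = 5.
E[N | machine 2] = (5+6+14)/3 = 25/3.
E[N] = (3/4)·(5) + (1/4)·(25/3) = 35/6.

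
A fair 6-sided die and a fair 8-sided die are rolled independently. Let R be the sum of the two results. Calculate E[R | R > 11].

P(R > 11) = 1/8.
Σ over the event: 12·1/16 + 13·1/24 + 14·1/48 = 19/12.
E[R | R > 11] = (19/12) / (1/8) = 38/3.

38/3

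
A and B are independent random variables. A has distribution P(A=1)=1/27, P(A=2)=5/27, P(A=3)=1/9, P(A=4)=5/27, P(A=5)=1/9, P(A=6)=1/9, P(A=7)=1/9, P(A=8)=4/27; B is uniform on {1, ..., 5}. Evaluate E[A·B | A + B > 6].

P(A + B > 6) = 88/135.
Summing AB·P(x,y) over outcomes with A + B > 6 gives 1646/135.
E[A·B | A + B > 6] = (1646/135) / (88/135) = 823/44.

823/44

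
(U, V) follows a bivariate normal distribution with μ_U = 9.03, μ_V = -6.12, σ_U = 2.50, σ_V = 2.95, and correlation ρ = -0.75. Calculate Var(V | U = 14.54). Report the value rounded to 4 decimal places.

For a bivariate normal, Var(V | U=x) = σ_V²(1 − ρ²).
Var(V | U=14.54) = (2.95)²·(1 − (-0.75)²) = 8.7025·0.4375 = 3.8073.

3.8073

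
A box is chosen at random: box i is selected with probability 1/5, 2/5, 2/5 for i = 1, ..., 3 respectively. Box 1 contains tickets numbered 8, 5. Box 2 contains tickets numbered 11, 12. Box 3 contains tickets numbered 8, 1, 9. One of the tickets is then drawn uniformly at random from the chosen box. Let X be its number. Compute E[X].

E[X | box 1] = (8+5)/2 = 13/2.
E[X | box 2] = (11+12)/2 = 23/2.
E[X | box 3] = (8+1+9)/3 = 6.
By the law of total expectation,
E[X] = (1/5)·(13/2) + (2/5)·(23/2) + (2/5)·(6) = 83/10.

83/10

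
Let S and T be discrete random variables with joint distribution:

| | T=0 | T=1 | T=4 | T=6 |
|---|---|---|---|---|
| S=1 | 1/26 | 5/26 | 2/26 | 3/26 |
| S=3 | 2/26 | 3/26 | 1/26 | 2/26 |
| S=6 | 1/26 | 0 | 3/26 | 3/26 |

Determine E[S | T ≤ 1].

P(T ≤ 1) = 6/13.
Summing S·P(S=x,T=y) over the conditioning event gives 27/26.
E[S | T ≤ 1] = (27/26) / (6/13) = 9/4.

9/4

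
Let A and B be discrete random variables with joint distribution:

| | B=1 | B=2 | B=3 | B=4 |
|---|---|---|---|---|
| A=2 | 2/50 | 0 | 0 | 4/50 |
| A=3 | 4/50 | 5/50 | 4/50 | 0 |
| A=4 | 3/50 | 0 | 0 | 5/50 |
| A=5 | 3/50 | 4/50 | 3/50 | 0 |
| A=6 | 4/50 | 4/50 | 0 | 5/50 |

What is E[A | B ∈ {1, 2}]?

P(B ∈ {1, 2}) = 29/50.
Σ A·P over the event = 2·(2/50) + 3·(4/50) + 3·(5/50) + 4·(3/50) + 5·(3/50) + 5·(4/50) + 6·(4/50) + 6·(4/50) = 63/25.
E[A | B ∈ {1, 2}] = (63/25) / (29/50) = 126/29.

126/29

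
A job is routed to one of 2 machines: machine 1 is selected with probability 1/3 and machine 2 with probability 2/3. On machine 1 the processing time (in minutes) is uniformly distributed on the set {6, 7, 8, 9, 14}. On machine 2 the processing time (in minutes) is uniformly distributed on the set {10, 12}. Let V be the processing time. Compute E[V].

E[V | machine 1] = (6+7+8+9+14)/5 = 44/5.
E[V | machine 2] = (10+12)/2 = 11.
By the law of total expectation,
E[V] = (1/3)·(44/5) + (2/3)·(11) = 154/15.

154/15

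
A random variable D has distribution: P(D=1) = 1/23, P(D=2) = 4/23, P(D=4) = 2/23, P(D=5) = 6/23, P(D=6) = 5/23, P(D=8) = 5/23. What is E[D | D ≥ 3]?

P(D ≥ 3) = 18/23.
Σ over the event: 4·2/23 + 5·6/23 + 6·5/23 + 8·5/23 = 108/23.
E[D | D ≥ 3] = (108/23) / (18/23) = 6.

6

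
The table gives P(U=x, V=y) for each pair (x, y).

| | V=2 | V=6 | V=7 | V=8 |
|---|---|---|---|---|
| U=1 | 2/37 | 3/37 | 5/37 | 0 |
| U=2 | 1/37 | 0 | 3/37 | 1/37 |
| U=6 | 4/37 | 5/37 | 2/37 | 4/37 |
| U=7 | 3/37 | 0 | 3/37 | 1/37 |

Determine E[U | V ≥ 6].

P(V ≥ 6) = 27/37.
Summing U·P(U=x,V=y) over the conditioning event gives 110/37.
E[U | V ≥ 6] = (110/37) / (27/37) = 110/27.

110/27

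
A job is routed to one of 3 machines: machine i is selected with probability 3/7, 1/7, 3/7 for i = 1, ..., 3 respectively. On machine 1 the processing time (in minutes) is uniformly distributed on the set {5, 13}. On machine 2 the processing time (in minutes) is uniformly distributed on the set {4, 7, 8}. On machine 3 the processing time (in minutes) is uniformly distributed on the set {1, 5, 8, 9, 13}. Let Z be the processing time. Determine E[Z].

E[Z | machine 1] = (5+13)/2 = 9.
E[Z | machine 2] = (4+7+8)/3 = 19/3.
E[Z | machine 3] = (1+5+8+9+13)/5 = 36/5.
By the law of total expectation,
E[Z] = (3/7)·(9) + (1/7)·(19/3) + (3/7)·(36/5) = 824/105.

824/105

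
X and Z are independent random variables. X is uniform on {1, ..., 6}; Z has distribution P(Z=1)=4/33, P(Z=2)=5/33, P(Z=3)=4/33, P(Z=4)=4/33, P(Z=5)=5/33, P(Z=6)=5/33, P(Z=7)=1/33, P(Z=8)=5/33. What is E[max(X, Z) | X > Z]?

304/65

P(X > Z) = 65/198.
Summing max(X,Z)·P(x,y) over outcomes with X > Z gives 152/99.
E[max(X, Z) | X > Z] = (152/99) / (65/198) = 304/65.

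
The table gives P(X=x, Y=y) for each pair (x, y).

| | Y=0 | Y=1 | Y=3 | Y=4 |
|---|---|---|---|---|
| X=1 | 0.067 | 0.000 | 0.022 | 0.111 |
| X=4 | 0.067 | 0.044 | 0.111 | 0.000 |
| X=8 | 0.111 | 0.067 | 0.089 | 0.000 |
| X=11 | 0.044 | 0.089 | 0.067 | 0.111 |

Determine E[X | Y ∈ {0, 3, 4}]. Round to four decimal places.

P(Y ∈ {0, 3, 4}) = 0.800.
Summing X·P(X=x,Y=y) over the conditioning event gives 4.954.
E[X | Y ∈ {0, 3, 4}] = (4.954) / (0.800) = 6.1925.

6.1925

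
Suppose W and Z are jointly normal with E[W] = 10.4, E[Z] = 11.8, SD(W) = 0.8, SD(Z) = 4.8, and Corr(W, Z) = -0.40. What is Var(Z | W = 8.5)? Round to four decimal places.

Var(Z | W=x) = (1 − ρ²)·σ_Z².
Var(Z | W=8.5) = (4.8)²·(1 − (-0.40)²) = 23.04·0.84 = 19.3536.

19.3536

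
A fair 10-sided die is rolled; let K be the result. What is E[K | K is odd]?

Given K is odd, K is equally likely to be any of {1, 3, 5, 7, 9}.
E[K | K is odd] = (1 + 3 + 5 + 7 + 9) / 5 = 5.

5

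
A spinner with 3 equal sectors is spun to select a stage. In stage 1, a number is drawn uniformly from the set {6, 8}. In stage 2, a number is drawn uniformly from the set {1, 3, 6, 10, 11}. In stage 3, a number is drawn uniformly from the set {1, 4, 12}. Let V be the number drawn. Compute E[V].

E[V | stage 1] = (6+8)/2 = 7.
E[V | stage 2] = (1+3+6+10+11)/5 = 31/5.
E[V | stage 3] = (1+4+12)/3 = 17/3.
By the law of total expectation,
E[V] = (1/3)·(7) + (1/3)·(31/5) + (1/3)·(17/3) = 283/45.

283/45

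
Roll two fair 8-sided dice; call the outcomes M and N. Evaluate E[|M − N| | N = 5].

2

P(N = 5) = 1/8.
Summing |M−N|·P(x,y) over outcomes with N = 5 gives 1/4.
E[|M − N| | N = 5] = (1/4) / (1/8) = 2.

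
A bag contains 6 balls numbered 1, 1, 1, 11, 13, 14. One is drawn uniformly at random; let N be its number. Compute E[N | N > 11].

P(N > 11) = 1/3.
Σ over the event: 13·1/6 + 14·1/6 = 9/2.
E[N | N > 11] = (9/2) / (1/3) = 27/2.

27/2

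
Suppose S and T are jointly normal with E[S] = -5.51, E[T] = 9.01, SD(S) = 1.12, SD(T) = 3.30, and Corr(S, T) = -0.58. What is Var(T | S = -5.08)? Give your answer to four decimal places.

The conditional variance in a bivariate normal is σ_T²(1 − ρ²), independent of x.
Var(T | S=-5.08) = (3.30)²·(1 − (-0.58)²) = 10.89·0.6636 = 7.2266.

7.2266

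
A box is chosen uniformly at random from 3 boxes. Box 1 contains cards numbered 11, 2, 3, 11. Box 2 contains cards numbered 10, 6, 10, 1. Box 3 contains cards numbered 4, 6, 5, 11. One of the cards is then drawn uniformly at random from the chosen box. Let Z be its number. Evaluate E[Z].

E[Z | box 1] = (11+2+3+11)/4 = 27/4.
E[Z | box 2] = (10+6+10+1)/4 = 27/4.
E[Z | box 3] = (4+6+5+11)/4 = 13/2.
By the law of total expectation,
E[Z] = (1/3)·(27/4) + (1/3)·(27/4) + (1/3)·(13/2) = 20/3.

20/3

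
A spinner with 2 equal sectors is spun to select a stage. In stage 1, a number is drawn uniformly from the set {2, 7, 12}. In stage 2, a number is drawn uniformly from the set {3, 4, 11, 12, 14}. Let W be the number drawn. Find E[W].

E[W | stage 1] = (2+7+12)/3 = 7.
E[W | stage 2] = (3+4+11+12+14)/5 = 44/5.
E[W] = (1/2)·(7) + (1/2)·(44/5) = 79/10.

79/10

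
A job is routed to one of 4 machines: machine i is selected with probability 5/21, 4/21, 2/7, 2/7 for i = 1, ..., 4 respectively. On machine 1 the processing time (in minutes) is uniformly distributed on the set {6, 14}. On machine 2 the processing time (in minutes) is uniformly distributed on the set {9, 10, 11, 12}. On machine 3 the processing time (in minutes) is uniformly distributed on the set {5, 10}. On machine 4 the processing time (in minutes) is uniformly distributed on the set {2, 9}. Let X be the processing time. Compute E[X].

170/21

E[X | machine 1] = (6+14)/2 = 10.
E[X | machine 2] = (9+10+11+12)/4 = 21/2.
E[X | machine 3] = (5+10)/2 = 15/2.
E[X | machine 4] = (2+9)/2 = 11/2.
By the law of total expectation,
E[X] = (5/21)·(10) + (4/21)·(21/2) + (2/7)·(15/2) + (2/7)·(11/2) = 170/21.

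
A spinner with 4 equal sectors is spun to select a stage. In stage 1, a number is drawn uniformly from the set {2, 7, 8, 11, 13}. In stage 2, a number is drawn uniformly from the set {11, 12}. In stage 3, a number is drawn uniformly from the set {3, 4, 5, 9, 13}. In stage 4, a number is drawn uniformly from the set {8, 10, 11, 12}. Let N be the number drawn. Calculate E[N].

E[N | stage 1] = (2+7+8+11+13)/5 = 41/5.
E[N | stage 2] = (11+12)/2 = 23/2.
E[N | stage 3] = (3+4+5+9+13)/5 = 34/5.
E[N | stage 4] = (8+10+11+12)/4 = 41/4.
By the law of total expectation,
E[N] = (1/4)·(41/5) + (1/4)·(23/2) + (1/4)·(34/5) + (1/4)·(41/4) = 147/16.

147/16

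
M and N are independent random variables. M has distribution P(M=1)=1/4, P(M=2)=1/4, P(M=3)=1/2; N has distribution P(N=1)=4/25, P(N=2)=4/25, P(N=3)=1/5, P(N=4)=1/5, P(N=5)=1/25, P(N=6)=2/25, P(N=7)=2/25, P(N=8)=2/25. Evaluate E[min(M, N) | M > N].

P(M > N) = 1/5.
Summing min(M,N)·P(x,y) over outcomes with M > N gives 7/25.
E[min(M, N) | M > N] = (7/25) / (1/5) = 7/5.

7/5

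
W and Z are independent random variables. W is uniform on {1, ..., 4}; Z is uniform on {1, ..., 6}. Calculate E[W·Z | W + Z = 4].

10/3

P(W + Z = 4) = 1/8.
Summing WZ·P(x,y) over outcomes with W + Z = 4 gives 5/12.
E[W·Z | W + Z = 4] = (5/12) / (1/8) = 10/3.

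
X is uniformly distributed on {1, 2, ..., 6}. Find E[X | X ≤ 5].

Given X ≤ 5, X is equally likely to be any of {1, 2, 3, 4, 5}.
E[X | X ≤ 5] = (1 + 2 + 3 + 4 + 5) / 5 = 3.

3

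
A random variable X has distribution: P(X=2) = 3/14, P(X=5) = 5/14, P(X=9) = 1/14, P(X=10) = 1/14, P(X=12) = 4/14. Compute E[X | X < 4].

P(X < 4) = 3/14.
Σ over the event: 2·3/14 = 3/7.
E[X | X < 4] = (3/7) / (3/14) = 2.

2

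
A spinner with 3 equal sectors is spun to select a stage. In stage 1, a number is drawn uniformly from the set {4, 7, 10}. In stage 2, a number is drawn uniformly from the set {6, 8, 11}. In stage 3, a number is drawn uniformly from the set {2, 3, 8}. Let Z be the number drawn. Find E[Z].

E[Z | stage 1] = (4+7+10)/3 = 7.
E[Z | stage 2] = (6+8+11)/3 = 25/3.
E[Z | stage 3] = (2+3+8)/3 = 13/3.
E[Z] = (1/3)·(7) + (1/3)·(25/3) + (1/3)·(13/3) = 59/9.

59/9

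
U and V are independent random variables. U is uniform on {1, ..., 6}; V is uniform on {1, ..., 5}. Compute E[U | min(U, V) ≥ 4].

Outcomes with min(U, V) ≥ 4: (4,4), (4,5), (5,4), (5,5), (6,4), (6,5), each with probability 1/30.
E[U | min(U, V) ≥ 4] = (4 + 4 + 5 + 5 + 6 + 6) / 6 = 5.

5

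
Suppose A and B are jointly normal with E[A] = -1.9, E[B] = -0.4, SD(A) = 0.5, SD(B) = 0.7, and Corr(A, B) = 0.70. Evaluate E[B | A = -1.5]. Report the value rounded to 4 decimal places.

-0.0080

For a bivariate normal, E[B | A=x] = μ_B + ρ·(σ_B/σ_A)·(x − μ_A).
E[B | A=-1.5] = -0.4 + (0.70)·(0.7/0.5)·(-1.5 − (-1.9)) = -0.4 + (0.98)·(0.4) = -0.0080.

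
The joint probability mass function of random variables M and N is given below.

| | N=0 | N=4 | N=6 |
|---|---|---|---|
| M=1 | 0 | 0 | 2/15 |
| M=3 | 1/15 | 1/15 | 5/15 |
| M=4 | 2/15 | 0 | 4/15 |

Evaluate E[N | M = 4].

4

P(M = 4) = 2/5.
Σ N·P over the event = 0·(2/15) + 6·(4/15) = 8/5.
E[N | M = 4] = (8/5) / (2/5) = 4.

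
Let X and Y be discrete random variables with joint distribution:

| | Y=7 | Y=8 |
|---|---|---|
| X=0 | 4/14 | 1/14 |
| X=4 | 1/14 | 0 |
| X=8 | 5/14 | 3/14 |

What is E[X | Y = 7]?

P(Y = 7) = 5/7.
Σ X·P over the event = 0·(4/14) + 4·(1/14) + 8·(5/14) = 22/7.
E[X | Y = 7] = (22/7) / (5/7) = 22/5.

22/5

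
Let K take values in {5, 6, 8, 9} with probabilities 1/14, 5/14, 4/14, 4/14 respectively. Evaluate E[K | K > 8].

P(K > 8) = 2/7.
Σ over the event: 9·2/7 = 18/7.
E[K | K > 8] = (18/7) / (2/7) = 9.

9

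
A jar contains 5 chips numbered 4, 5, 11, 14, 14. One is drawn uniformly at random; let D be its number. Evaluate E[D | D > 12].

14

P(D > 12) = 2/5.
Σ over the event: 14·2/5 = 28/5.
E[D | D > 12] = (28/5) / (2/5) = 14.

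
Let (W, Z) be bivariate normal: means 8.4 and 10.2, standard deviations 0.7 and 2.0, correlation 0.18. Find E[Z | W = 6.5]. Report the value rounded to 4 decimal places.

9.2229

For a bivariate normal, E[Z | W=x] = μ_Z + ρ·(σ_Z/σ_W)·(x − μ_W).
E[Z | W=6.5] = 10.2 + (0.18)·(2.0/0.7)·(6.5 − (8.4)) = 10.2 + (0.514286)·(-1.9) = 9.2229.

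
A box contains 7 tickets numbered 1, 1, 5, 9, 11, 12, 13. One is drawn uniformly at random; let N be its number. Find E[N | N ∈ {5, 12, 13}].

10

P(N ∈ {5, 12, 13}) = 3/7.
Σ over the event: 5·1/7 + 12·1/7 + 13·1/7 = 30/7.
E[N | N ∈ {5, 12, 13}] = (30/7) / (3/7) = 10.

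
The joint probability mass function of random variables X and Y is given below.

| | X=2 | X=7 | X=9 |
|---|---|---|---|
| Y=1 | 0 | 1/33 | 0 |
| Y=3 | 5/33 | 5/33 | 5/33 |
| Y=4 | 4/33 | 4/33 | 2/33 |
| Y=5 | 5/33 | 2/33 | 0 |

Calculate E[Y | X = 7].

7/2

P(X = 7) = 4/11.
Summing Y·P(X=x,Y=y) over the conditioning event gives 14/11.
E[Y | X = 7] = (14/11) / (4/11) = 7/2.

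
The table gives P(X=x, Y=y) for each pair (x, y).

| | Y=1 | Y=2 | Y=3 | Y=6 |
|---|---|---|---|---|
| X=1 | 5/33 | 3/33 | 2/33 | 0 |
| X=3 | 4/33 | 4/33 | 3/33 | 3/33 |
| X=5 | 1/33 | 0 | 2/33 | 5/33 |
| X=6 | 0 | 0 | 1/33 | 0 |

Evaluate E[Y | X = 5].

P(X = 5) = 8/33.
Σ Y·P over the event = 1·(1/33) + 3·(2/33) + 6·(5/33) = 37/33.
E[Y | X = 5] = (37/33) / (8/33) = 37/8.

37/8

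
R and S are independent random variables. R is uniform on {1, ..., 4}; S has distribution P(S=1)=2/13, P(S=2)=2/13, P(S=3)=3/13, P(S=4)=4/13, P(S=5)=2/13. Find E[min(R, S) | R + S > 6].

P(R + S > 6) = 17/52.
Summing min(R,S)·P(x,y) over outcomes with R + S > 6 gives 55/52.
E[min(R, S) | R + S > 6] = (55/52) / (17/52) = 55/17.

55/17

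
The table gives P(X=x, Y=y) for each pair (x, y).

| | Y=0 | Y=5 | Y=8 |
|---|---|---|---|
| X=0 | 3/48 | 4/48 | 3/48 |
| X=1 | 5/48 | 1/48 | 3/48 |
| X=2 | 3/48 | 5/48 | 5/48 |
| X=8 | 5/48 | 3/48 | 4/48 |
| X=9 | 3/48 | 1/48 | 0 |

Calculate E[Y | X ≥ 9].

P(X ≥ 9) = 1/12.
Summing Y·P(X=x,Y=y) over the conditioning event gives 5/48.
E[Y | X ≥ 9] = (5/48) / (1/12) = 5/4.

5/4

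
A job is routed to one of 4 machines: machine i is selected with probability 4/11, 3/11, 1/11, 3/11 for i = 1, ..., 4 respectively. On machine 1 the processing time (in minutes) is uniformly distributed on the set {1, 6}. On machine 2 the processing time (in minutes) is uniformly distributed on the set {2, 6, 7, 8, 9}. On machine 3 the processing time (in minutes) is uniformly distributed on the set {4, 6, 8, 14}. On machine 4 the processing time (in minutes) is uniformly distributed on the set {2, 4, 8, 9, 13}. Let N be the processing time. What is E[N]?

E[N | machine 1] = (1+6)/2 = 7/2.
E[N | machine 2] = (2+6+7+8+9)/5 = 32/5.
E[N | machine 3] = (4+6+8+14)/4 = 8.
E[N | machine 4] = (2+4+8+9+13)/5 = 36/5.
By the law of total expectation,
E[N] = (4/11)·(7/2) + (3/11)·(32/5) + (1/11)·(8) + (3/11)·(36/5) = 314/55.

314/55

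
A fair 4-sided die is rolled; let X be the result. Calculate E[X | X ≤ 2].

Given X ≤ 2, X is equally likely to be any of {1, 2}.
E[X | X ≤ 2] = (1 + 2) / 2 = 3/2.

3/2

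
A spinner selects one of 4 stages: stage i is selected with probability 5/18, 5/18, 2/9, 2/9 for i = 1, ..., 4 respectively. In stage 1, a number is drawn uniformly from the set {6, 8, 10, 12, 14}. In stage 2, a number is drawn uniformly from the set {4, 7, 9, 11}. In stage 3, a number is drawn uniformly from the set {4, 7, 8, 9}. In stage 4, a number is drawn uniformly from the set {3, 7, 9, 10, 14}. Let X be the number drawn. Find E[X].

E[X | stage 1] = (6+8+10+12+14)/5 = 10.
E[X | stage 2] = (4+7+9+11)/4 = 31/4.
E[X | stage 3] = (4+7+8+9)/4 = 7.
E[X | stage 4] = (3+7+9+10+14)/5 = 43/5.
E[X] = (5/18)·(10) + (5/18)·(31/4) + (2/9)·(7) + (2/9)·(43/5) = 3023/360.

3023/360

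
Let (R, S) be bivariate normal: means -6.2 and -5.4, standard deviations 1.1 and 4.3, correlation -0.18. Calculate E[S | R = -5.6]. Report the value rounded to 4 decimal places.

-5.8222

The regression of S on R has slope ρ·σ_S/σ_R and passes through (μ_R, μ_S).
E[S | R=-5.6] = -5.4 + (-0.18)·(4.3/1.1)·(-5.6 − (-6.2)) = -5.4 + (-0.70364)·(0.6) = -5.8222.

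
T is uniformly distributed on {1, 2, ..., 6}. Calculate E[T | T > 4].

11/2

Given T > 4, T is equally likely to be any of {5, 6}.
E[T | T > 4] = (5 + 6) / 2 = 11/2.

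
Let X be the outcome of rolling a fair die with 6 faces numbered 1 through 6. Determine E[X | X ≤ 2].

Given X ≤ 2, X is equally likely to be any of {1, 2}.
E[X | X ≤ 2] = (1 + 2) / 2 = 3/2.

3/2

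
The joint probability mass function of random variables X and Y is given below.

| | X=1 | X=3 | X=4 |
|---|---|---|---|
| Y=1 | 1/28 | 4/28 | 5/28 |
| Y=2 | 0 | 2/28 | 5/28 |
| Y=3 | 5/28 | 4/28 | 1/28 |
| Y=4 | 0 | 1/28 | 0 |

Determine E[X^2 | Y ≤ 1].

117/10

P(Y ≤ 1) = 5/14.
Σ X^2·P over the event = 1·(1/28) + 9·(4/28) + 16·(5/28) = 117/28.
E[X^2 | Y ≤ 1] = (117/28) / (5/14) = 117/10.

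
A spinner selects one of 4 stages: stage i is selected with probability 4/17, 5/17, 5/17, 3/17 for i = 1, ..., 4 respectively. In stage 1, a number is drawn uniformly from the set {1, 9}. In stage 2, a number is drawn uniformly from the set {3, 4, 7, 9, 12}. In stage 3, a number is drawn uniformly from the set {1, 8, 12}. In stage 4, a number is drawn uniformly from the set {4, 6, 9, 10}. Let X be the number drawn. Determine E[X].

E[X | stage 1] = (1+9)/2 = 5.
E[X | stage 2] = (3+4+7+9+12)/5 = 7.
E[X | stage 3] = (1+8+12)/3 = 7.
E[X | stage 4] = (4+6+9+10)/4 = 29/4.
By the law of total expectation,
E[X] = (4/17)·(5) + (5/17)·(7) + (5/17)·(7) + (3/17)·(29/4) = 447/68.

447/68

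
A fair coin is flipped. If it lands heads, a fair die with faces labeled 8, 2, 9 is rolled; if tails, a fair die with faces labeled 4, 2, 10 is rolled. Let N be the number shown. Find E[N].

E[N | heads] = (8+2+9)/3 = 19/3.
E[N | tails] = (4+2+10)/3 = 16/3.
E[N] = (1/2)·(19/3) + (1/2)·(16/3) = 35/6.

35/6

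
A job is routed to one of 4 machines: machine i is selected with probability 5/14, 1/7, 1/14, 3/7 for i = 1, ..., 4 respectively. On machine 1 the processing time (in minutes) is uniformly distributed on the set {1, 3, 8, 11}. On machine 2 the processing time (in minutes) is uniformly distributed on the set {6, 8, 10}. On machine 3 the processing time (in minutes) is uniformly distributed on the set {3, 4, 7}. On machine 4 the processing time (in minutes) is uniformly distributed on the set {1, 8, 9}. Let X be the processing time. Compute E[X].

1025/168

E[X | machine 1] = (1+3+8+11)/4 = 23/4.
E[X | machine 2] = (6+8+10)/3 = 8.
E[X | machine 3] = (3+4+7)/3 = 14/3.
E[X | machine 4] = (1+8+9)/3 = 6.
By the law of total expectation,
E[X] = (5/14)·(23/4) + (1/7)·(8) + (1/14)·(14/3) + (3/7)·(6) = 1025/168.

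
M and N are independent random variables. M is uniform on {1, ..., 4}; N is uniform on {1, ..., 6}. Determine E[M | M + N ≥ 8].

10/3

Outcomes with M + N ≥ 8: (2,6), (3,5), (3,6), (4,4), (4,5), (4,6), each with probability 1/24.
E[M | M + N ≥ 8] = (2 + 3 + 3 + 4 + 4 + 4) / 6 = 10/3.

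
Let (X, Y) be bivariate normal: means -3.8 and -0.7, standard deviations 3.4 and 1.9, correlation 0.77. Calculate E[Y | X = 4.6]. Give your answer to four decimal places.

For a bivariate normal, E[Y | X=x] = μ_Y + ρ·(σ_Y/σ_X)·(x − μ_X).
E[Y | X=4.6] = -0.7 + (0.77)·(1.9/3.4)·(4.6 − (-3.8)) = -0.7 + (0.430294)·(8.4) = 2.9145.

2.9145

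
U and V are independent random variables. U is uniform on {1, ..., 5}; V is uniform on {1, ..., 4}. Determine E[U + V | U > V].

P(U > V) = 1/2.
Summing (U+V)·P(x,y) over outcomes with U > V gives 3.
E[U + V | U > V] = (3) / (1/2) = 6.

6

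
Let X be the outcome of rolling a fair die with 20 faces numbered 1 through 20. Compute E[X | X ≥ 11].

31/2

Given X ≥ 11, X is equally likely to be any of {11, 12, 13, 14, 15, 16, 17, 18, 19, 20}.
E[X | X ≥ 11] = (11 + 12 + 13 + 14 + 15 + 16 + 17 + 18 + 19 + 20) / 10 = 31/2.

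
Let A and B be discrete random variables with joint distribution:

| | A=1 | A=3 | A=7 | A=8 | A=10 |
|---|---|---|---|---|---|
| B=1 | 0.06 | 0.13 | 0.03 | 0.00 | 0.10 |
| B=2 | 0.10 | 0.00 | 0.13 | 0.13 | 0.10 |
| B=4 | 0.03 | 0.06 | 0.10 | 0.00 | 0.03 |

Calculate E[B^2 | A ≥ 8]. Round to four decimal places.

P(A ≥ 8) = 0.36.
Σ B^2·P over the event = 4·(0.13) + 1·(0.10) + 4·(0.10) + 16·(0.03) = 1.50.
E[B^2 | A ≥ 8] = (1.50) / (0.36) = 4.1667.

4.1667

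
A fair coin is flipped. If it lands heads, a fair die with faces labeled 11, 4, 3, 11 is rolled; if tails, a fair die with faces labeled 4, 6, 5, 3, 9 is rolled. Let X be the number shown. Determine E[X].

E[X | heads] = (11+4+3+11)/4 = 29/4.
E[X | tails] = (4+6+5+3+9)/5 = 27/5.
By the law of total expectation,
E[X] = (1/2)·(29/4) + (1/2)·(27/5) = 253/40.

253/40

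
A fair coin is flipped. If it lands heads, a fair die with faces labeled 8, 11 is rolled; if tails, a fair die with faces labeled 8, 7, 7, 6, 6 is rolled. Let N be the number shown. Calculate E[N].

163/20

E[N | heads] = (8+11)/2 = 19/2.
E[N | tails] = (8+7+7+6+6)/5 = 34/5.
By the law of total expectation,
E[N] = (1/2)·(19/2) + (1/2)·(34/5) = 163/20.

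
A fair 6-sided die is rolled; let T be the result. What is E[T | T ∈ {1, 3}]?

2

P(T ∈ {1, 3}) = 1/3.
Σ over the event: 1·1/6 + 3·1/6 = 2/3.
E[T | T ∈ {1, 3}] = (2/3) / (1/3) = 2.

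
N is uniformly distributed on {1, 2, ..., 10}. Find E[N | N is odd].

Given N is odd, N is equally likely to be any of {1, 3, 5, 7, 9}.
E[N | N is odd] = (1 + 3 + 5 + 7 + 9) / 5 = 5.

5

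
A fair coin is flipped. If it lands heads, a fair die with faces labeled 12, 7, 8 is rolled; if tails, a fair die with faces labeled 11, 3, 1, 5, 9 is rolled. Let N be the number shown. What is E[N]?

E[N | heads] = (12+7+8)/3 = 9.
E[N | tails] = (11+3+1+5+9)/5 = 29/5.
By the law of total expectation,
E[N] = (1/2)·(9) + (1/2)·(29/5) = 37/5.

37/5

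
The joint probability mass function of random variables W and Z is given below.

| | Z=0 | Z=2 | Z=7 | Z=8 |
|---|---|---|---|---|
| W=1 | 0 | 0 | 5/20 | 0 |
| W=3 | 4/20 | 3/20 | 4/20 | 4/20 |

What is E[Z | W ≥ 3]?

P(W ≥ 3) = 3/4.
Summing Z·P(W=x,Z=y) over the conditioning event gives 33/10.
E[Z | W ≥ 3] = (33/10) / (3/4) = 22/5.

22/5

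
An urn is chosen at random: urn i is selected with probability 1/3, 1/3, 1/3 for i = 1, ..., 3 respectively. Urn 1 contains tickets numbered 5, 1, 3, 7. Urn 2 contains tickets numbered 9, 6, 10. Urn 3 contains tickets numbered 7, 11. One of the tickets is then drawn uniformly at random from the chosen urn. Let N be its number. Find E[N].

E[N | urn 1] = (5+1+3+7)/4 = 4.
E[N | urn 2] = (9+6+10)/3 = 25/3.
E[N | urn 3] = (7+11)/2 = 9.
E[N] = (1/3)·(4) + (1/3)·(25/3) + (1/3)·(9) = 64/9.

64/9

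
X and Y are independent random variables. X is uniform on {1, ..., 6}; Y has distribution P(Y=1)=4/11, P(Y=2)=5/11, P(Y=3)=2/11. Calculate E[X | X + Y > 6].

P(X + Y > 6) = 10/33.
Summing X·P(x,y) over outcomes with X + Y > 6 gives 109/66.
E[X | X + Y > 6] = (109/66) / (10/33) = 109/20.

109/20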